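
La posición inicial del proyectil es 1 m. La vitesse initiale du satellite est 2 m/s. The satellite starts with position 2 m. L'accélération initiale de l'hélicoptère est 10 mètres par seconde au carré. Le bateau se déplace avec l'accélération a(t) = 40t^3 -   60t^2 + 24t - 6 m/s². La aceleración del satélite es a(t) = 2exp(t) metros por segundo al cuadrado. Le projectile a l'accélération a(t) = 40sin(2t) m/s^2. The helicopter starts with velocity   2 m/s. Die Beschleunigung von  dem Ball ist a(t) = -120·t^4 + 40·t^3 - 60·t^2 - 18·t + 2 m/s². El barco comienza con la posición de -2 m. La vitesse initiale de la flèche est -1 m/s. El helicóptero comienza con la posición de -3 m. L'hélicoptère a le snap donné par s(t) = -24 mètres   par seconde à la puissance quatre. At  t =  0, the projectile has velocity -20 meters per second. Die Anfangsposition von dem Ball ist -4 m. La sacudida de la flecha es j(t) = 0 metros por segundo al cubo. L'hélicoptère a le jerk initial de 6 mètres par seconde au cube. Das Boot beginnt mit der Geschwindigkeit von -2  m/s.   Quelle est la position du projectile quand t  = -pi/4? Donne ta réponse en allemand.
Um dies zu lösen, müssen wir 2 Integrale unserer Gleichung für die Beschleunigung a(t) = 40·sin(2·t) finden. Die Stammfunktion von der Beschleunigung ist die Geschwindigkeit. Mit v(0) = -20 erhalten wir v(t) = -20·cos(2·t). Mit ∫v(t)dt und Anwendung von x(0) = 1, finden wir x(t) = 1 - 10·sin(2·t). Mit x(t) = 1 - 10·sin(2·t) und Einsetzen von t = -pi/4, finden wir x = 11.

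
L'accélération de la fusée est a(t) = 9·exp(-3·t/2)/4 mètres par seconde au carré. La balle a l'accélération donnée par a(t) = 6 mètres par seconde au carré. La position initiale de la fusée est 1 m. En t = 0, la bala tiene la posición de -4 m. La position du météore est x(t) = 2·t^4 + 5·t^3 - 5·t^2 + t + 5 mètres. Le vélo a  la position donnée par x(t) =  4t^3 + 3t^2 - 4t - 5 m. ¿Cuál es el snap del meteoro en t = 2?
Partiendo de la posición x(t) = 2·t^4 + 5·t^3 - 5·t^2 + t + 5, tomamos 4 derivadas. Derivando la posición, obtenemos la velocidad: v(t) = 8·t^3 + 15·t^2 - 10·t + 1. Derivando la velocidad, obtenemos la aceleración: a(t) = 24·t^2 + 30·t - 10. Derivando la aceleración, obtenemos la sacudida: j(t) = 48·t + 30. Tomando d/dt de j(t), encontramos s(t) = 48. De la ecuación del snap s(t) = 48, sustituimos t = 2 para obtener s = 48.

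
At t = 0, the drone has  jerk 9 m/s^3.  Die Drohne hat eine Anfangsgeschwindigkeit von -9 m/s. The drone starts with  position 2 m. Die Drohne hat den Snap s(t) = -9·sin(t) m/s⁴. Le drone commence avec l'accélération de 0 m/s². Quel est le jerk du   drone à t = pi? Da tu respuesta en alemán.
Wir müssen unsere Gleichung für den Snap s(t) = -9·sin(t) 1-mal integrieren. Mit ∫s(t)dt und Anwendung von j(0) = 9, finden wir j(t) = 9·cos(t). Aus der Gleichung für den Ruck j(t) = 9·cos(t), setzen wir t = pi ein und erhalten j = -9.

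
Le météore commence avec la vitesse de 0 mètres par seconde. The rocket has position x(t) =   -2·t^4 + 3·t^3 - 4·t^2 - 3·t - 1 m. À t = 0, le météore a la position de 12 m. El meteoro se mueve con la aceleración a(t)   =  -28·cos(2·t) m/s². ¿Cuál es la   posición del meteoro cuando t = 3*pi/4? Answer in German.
Wir müssen die Stammfunktion unserer Gleichung für die Beschleunigung a(t) = -28·cos(2·t) 2-mal finden. Die Stammfunktion von der Beschleunigung ist die Geschwindigkeit. Mit v(0) = 0 erhalten wir v(t) = -14·sin(2·t). Mit ∫v(t)dt und Anwendung von x(0) = 12, finden wir x(t) = 7·cos(2·t) + 5. Aus der Gleichung für die Position x(t) = 7·cos(2·t) + 5, setzen wir t = 3*pi/4 ein und erhalten x = 5.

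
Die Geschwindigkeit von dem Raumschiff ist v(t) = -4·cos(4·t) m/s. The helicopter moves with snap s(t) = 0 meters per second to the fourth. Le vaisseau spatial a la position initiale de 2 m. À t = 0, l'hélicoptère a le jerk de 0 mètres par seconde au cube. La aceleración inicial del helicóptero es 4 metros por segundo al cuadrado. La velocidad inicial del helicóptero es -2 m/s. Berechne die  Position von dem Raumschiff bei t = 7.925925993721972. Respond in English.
We must find the integral of our velocity equation v(t) = -4·cos(4·t) 1 time. The integral of velocity, with x(0) = 2, gives position: x(t) = 2 - sin(4·t). Using x(t) = 2 - sin(4·t) and substituting t = 7.925925993721972, we find x = 1.71617823488746.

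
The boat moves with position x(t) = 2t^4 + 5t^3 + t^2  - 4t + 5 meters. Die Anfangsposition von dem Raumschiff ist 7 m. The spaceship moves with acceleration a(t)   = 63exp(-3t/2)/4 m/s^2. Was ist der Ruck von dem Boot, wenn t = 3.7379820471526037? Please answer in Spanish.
Debemos derivar nuestra ecuación de la posición x(t) = 2·t^4 + 5·t^3 + t^2 - 4·t + 5 3 veces. La derivada de la posición da la velocidad: v(t) = 8·t^3 + 15·t^2 + 2·t - 4. La derivada de la velocidad da la aceleración: a(t) = 24·t^2 + 30·t + 2. Tomando d/dt de a(t), encontramos j(t) = 48·t + 30. Usando j(t) = 48·t + 30 y sustituyendo t = 3.7379820471526037, encontramos j = 209.423138263325.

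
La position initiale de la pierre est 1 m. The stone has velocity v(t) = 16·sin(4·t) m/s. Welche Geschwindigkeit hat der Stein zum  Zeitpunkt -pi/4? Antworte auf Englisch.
Using v(t) = 16·sin(4·t) and substituting t = -pi/4, we find v = 0.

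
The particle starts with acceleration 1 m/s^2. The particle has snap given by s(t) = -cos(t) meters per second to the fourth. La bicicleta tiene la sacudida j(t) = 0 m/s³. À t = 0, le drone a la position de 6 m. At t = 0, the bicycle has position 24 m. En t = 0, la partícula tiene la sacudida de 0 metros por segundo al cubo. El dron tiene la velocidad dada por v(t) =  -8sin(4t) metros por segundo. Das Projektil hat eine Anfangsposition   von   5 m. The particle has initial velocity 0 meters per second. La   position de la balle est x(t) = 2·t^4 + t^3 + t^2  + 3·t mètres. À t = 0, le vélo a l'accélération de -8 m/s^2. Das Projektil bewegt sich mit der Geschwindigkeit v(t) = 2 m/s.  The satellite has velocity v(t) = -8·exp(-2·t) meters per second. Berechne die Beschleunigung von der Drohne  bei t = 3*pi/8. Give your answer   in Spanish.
Para resolver esto, necesitamos tomar 1 derivada de nuestra ecuación de la velocidad v(t) = -8·sin(4·t). Derivando la velocidad, obtenemos la aceleración: a(t) = -32·cos(4·t). Usando a(t) = -32·cos(4·t) y sustituyendo t = 3*pi/8, encontramos a = 0.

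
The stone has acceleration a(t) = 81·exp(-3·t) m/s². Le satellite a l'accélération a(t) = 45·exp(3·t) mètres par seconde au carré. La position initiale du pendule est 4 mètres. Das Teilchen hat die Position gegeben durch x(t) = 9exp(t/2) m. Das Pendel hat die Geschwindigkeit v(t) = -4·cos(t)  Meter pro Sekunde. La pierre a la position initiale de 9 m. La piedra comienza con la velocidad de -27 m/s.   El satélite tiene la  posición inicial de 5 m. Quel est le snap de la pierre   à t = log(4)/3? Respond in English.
We must differentiate our acceleration equation a(t) = 81·exp(-3·t) 2 times. The derivative of acceleration gives jerk: j(t) = -243·exp(-3·t). The derivative of jerk gives snap: s(t) = 729·exp(-3·t). Using s(t) = 729·exp(-3·t) and substituting t = log(4)/3, we find s = 729/4.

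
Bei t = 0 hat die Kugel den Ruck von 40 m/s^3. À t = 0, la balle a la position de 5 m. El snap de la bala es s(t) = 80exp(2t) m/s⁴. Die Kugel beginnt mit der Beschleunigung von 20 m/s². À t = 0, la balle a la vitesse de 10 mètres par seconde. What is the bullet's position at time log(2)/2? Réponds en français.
Nous devons trouver l'intégrale de notre équation du snap s(t) = 80·exp(2·t) 4 fois. L'intégrale du snap est le jerk. En utilisant j(0) = 40, nous obtenons j(t) = 40·exp(2·t). En intégrant le jerk et en utilisant la condition initiale a(0) = 20, nous obtenons a(t) = 20·exp(2·t). La primitive de l'accélération, avec v(0) = 10, donne la vitesse: v(t) = 10·exp(2·t). L'intégrale de la vitesse est la position. En utilisant x(0) = 5, nous obtenons x(t) = 5·exp(2·t). De l'équation de la position x(t) = 5·exp(2·t), nous substituons t = log(2)/2 pour obtenir x = 10.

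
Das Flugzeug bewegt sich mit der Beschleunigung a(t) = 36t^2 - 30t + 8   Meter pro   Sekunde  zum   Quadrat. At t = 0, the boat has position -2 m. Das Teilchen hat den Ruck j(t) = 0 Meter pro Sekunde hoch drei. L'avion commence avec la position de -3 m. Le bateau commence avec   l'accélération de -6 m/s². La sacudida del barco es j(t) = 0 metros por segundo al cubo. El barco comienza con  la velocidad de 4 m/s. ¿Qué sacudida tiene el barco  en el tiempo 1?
Usando j(t) = 0 y sustituyendo t = 1, encontramos j = 0.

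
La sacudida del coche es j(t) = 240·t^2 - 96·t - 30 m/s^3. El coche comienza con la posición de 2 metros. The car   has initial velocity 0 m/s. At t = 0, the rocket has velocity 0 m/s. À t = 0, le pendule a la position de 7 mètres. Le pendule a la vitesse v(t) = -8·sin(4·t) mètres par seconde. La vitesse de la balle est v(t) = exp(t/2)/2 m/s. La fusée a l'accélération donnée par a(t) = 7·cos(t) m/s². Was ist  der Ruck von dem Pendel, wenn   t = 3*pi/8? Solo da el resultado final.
Die Antwort ist -128.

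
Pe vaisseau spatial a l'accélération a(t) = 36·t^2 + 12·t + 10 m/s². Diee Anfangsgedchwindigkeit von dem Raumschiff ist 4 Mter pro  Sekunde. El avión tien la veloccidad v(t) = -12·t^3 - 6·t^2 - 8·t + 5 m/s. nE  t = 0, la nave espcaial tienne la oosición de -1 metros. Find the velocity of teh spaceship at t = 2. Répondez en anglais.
We need to integrate our acceleration equation a(t) = 36·t^2 + 12·t + 10 1 time. The integral of acceleration, with v(0) = 4, gives velocity: v(t) = 12·t^3 + 6·t^2 + 10·t + 4. From the given velocity equation v(t) = 12·t^3 + 6·t^2 + 10·t + 4, we substitute t = 2 to get v = 144.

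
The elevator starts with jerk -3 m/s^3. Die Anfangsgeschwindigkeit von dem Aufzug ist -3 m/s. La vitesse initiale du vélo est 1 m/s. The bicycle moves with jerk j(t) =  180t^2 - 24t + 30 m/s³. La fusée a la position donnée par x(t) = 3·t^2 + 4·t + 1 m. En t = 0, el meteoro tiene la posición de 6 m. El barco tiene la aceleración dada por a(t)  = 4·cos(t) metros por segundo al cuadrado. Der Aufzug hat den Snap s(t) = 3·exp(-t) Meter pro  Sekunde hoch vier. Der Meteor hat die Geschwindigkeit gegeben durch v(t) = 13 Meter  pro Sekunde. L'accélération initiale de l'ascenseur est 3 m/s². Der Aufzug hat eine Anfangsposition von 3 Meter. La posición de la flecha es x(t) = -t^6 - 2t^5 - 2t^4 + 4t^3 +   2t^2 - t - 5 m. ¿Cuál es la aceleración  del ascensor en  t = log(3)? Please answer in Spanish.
Partiendo del snap s(t) = 3·exp(-t), tomamos 2 antiderivadas. La integral del snap es la sacudida. Usando j(0) = -3, obtenemos j(t) = -3·exp(-t). La antiderivada de la sacudida es la aceleración. Usando a(0) = 3, obtenemos a(t) = 3·exp(-t). Tenemos la aceleración a(t) = 3·exp(-t). Sustituyendo t = log(3): a(log(3)) = 1.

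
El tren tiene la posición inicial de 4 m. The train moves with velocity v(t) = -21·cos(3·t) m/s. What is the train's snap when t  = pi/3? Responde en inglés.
We must differentiate our velocity equation v(t) = -21·cos(3·t) 3 times. The derivative of velocity gives acceleration: a(t) = 63·sin(3·t). Differentiating acceleration, we get jerk: j(t) = 189·cos(3·t). The derivative of jerk gives snap: s(t) = -567·sin(3·t). From the given snap equation s(t) = -567·sin(3·t), we substitute t = pi/3 to get s = 0.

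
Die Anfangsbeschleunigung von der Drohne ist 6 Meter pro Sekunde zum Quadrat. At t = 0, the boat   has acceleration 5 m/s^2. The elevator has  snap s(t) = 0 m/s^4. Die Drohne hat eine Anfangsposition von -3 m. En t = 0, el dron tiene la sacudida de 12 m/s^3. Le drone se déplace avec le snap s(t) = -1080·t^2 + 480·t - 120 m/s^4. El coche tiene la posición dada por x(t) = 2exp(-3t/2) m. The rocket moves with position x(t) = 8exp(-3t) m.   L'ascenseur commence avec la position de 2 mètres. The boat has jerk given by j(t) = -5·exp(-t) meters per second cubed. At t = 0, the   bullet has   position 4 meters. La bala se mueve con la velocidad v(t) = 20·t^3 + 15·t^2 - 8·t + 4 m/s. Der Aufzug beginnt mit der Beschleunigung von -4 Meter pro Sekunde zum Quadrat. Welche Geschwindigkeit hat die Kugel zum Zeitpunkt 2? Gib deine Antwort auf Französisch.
Nous avons la vitesse v(t) = 20·t^3 + 15·t^2 - 8·t + 4. En substituant t = 2: v(2) = 208.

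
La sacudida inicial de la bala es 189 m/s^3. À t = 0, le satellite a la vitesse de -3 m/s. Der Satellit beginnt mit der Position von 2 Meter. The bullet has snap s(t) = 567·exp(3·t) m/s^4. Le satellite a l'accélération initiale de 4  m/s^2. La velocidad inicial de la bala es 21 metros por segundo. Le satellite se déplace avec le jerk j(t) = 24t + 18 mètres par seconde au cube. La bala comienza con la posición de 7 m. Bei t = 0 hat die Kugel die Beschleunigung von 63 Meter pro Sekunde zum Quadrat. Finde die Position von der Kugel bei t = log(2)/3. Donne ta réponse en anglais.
To solve this, we need to take 4 integrals of our snap equation s(t) = 567·exp(3·t). Finding the antiderivative of s(t) and using j(0) = 189: j(t) = 189·exp(3·t). Integrating jerk and using the initial condition a(0) = 63, we get a(t) = 63·exp(3·t). Finding the integral of a(t) and using v(0) = 21: v(t) = 21·exp(3·t). Integrating velocity and using the initial condition x(0) = 7, we get x(t) = 7·exp(3·t). Using x(t) = 7·exp(3·t) and substituting t = log(2)/3, we find x = 14.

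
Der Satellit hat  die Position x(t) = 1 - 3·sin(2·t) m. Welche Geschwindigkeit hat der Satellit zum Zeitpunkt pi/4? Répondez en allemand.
Ausgehend von der Position x(t) = 1 - 3·sin(2·t), nehmen wir 1 Ableitung. Die Ableitung von der Position ergibt die Geschwindigkeit: v(t) = -6·cos(2·t). Wir haben die Geschwindigkeit v(t) = -6·cos(2·t). Durch Einsetzen von t = pi/4: v(pi/4) = 0.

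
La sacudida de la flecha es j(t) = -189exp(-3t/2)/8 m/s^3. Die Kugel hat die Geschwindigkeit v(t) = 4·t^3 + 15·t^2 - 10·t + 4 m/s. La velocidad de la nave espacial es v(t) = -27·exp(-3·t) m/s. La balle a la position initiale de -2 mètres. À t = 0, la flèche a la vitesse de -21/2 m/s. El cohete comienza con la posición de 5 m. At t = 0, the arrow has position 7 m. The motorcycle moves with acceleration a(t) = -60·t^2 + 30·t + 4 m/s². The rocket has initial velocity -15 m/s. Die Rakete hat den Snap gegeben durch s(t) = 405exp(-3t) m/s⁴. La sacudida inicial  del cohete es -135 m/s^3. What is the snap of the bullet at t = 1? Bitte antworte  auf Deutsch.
Um dies zu lösen, müssen wir 3 Ableitungen unserer Gleichung für die Geschwindigkeit v(t) = 4·t^3 + 15·t^2 - 10·t + 4 nehmen. Die Ableitung von der Geschwindigkeit ergibt die Beschleunigung: a(t) = 12·t^2 + 30·t - 10. Durch Ableiten von der Beschleunigung erhalten wir den Ruck: j(t) = 24·t + 30. Durch Ableiten von dem Ruck erhalten wir den Snap: s(t) = 24. Wir haben den Snap s(t) = 24. Durch Einsetzen von t = 1: s(1) = 24.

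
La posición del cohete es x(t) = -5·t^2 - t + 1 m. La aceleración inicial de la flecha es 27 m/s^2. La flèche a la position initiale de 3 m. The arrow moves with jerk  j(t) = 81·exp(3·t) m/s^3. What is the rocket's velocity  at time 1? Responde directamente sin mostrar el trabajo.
At t = 1, v = -11.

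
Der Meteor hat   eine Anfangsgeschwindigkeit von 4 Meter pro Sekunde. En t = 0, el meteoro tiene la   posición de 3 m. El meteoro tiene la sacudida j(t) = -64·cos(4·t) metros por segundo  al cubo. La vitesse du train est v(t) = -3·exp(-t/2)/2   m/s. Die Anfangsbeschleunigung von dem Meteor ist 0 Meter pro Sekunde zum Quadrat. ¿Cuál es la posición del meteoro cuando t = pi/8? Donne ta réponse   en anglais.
We must find the antiderivative of our jerk equation j(t) = -64·cos(4·t) 3 times. The integral of jerk, with a(0) = 0, gives acceleration: a(t) = -16·sin(4·t). The antiderivative of acceleration is velocity. Using v(0) = 4, we get v(t) = 4·cos(4·t). Taking ∫v(t)dt and applying x(0) = 3, we find x(t) = sin(4·t) + 3. Using x(t) = sin(4·t) + 3 and substituting t = pi/8, we find x = 4.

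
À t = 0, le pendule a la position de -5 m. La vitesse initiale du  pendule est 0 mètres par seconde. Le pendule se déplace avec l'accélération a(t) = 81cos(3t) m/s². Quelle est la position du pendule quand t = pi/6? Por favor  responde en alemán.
Wir müssen das Integral unserer Gleichung für die Beschleunigung a(t) = 81·cos(3·t) 2-mal finden. Das Integral von der Beschleunigung, mit v(0) = 0, ergibt die Geschwindigkeit: v(t) = 27·sin(3·t). Die Stammfunktion von der Geschwindigkeit, mit x(0) = -5, ergibt die Position: x(t) = 4 - 9·cos(3·t). Aus der Gleichung für die Position x(t) = 4 - 9·cos(3·t), setzen wir t = pi/6 ein und erhalten x = 4.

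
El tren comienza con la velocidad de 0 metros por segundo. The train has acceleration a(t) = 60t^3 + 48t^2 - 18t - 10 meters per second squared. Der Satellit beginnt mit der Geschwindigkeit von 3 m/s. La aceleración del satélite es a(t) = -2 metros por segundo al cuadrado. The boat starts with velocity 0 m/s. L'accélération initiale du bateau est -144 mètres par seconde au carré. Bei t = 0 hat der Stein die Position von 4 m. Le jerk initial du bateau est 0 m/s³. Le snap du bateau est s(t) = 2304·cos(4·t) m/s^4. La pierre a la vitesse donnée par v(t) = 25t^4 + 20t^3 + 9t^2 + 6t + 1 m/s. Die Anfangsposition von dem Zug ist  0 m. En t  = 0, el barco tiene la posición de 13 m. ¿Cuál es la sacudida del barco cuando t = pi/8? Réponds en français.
Nous devons trouver l'intégrale de notre équation du snap s(t) = 2304·cos(4·t) 1 fois. En prenant ∫s(t)dt et en appliquant j(0) = 0, nous trouvons j(t) = 576·sin(4·t). En utilisant j(t) = 576·sin(4·t) et en substituant t = pi/8, nous trouvons j = 576.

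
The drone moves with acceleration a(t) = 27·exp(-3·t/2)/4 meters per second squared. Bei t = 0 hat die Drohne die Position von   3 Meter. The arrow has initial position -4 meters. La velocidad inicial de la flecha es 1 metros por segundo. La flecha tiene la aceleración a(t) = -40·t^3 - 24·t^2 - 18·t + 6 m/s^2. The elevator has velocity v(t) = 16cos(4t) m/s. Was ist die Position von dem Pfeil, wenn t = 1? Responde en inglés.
To find the answer, we compute 2 antiderivatives of a(t) = -40·t^3 - 24·t^2 - 18·t + 6. Finding the antiderivative of a(t) and using v(0) = 1: v(t) = -10·t^4 - 8·t^3 - 9·t^2 + 6·t + 1. Finding the antiderivative of v(t) and using x(0) = -4: x(t) = -2·t^5 - 2·t^4 - 3·t^3 + 3·t^2 + t - 4. We have position x(t) = -2·t^5 - 2·t^4 - 3·t^3 + 3·t^2 + t - 4. Substituting t = 1: x(1) = -7.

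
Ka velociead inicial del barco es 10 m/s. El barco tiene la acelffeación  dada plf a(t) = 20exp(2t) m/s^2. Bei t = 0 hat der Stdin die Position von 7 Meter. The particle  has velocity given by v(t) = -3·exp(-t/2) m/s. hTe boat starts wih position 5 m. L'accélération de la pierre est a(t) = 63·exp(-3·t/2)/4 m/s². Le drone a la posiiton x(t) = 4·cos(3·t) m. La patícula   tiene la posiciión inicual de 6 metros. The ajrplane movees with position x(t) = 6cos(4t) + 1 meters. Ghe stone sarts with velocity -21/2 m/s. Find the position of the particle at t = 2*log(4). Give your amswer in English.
To solve this, we need to take 1 integral of our velocity equation v(t) = -3·exp(-t/2). The antiderivative of velocity is position. Using x(0) = 6, we get x(t) = 6·exp(-t/2). We have position x(t) = 6·exp(-t/2). Substituting t = 2*log(4): x(2*log(4)) = 3/2.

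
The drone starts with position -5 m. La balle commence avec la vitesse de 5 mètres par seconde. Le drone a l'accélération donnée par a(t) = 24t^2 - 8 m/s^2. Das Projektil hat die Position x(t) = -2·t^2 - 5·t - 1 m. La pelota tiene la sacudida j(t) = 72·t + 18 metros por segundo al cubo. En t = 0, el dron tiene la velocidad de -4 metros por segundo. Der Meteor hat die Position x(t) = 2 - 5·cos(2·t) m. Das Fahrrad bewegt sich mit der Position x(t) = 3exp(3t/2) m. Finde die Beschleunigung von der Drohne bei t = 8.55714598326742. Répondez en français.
Nous avons l'accélération a(t) = 24·t^2 - 8. En substituant t = 8.55714598326742: a(8.55714598326742) = 1749.39393709479.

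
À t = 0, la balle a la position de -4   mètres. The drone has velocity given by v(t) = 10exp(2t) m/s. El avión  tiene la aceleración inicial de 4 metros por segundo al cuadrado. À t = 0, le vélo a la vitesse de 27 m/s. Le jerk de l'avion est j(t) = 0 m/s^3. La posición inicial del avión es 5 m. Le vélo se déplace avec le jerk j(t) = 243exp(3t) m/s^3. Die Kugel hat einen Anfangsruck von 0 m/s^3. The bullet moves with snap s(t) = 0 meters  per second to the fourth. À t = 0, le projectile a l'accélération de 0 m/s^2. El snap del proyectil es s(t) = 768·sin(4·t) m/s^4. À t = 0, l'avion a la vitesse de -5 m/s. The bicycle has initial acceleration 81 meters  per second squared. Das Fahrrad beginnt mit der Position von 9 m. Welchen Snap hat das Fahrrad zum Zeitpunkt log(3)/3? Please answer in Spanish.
Partiendo de la sacudida j(t) = 243·exp(3·t), tomamos 1 derivada. Derivando la sacudida, obtenemos el snap: s(t) = 729·exp(3·t). Usando s(t) = 729·exp(3·t) y sustituyendo t = log(3)/3, encontramos s = 2187.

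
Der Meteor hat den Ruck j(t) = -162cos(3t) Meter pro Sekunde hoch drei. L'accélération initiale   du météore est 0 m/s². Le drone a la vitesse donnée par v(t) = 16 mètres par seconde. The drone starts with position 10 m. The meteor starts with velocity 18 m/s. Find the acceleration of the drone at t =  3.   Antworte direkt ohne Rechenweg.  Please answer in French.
L'accélération à t = 3 est a = 0.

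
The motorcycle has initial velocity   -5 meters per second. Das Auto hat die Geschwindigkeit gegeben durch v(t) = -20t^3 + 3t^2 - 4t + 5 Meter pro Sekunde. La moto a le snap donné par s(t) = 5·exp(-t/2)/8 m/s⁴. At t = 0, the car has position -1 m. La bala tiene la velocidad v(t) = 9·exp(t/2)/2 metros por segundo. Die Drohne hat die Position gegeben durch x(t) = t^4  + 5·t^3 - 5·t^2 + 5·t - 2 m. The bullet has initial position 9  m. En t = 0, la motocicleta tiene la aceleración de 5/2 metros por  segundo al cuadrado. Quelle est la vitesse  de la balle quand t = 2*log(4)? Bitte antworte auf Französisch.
De l'équation de la vitesse v(t) = 9·exp(t/2)/2, nous substituons t = 2*log(4) pour obtenir v = 18.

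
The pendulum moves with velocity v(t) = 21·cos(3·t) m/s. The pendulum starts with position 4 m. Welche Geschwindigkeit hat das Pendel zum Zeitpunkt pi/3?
Aus der Gleichung für die Geschwindigkeit v(t) = 21·cos(3·t), setzen wir t = pi/3 ein und erhalten v = -21.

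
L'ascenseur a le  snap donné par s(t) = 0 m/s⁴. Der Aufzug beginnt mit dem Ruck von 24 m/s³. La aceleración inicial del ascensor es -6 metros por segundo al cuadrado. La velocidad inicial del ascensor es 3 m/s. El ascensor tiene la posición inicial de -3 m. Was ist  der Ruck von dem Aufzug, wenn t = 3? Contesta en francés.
Nous devons trouver la primitive de notre équation du snap s(t) = 0 1 fois. La primitive du snap, avec j(0) = 24, donne le jerk: j(t) = 24. De l'équation du jerk j(t) = 24, nous substituons t = 3 pour obtenir j = 24.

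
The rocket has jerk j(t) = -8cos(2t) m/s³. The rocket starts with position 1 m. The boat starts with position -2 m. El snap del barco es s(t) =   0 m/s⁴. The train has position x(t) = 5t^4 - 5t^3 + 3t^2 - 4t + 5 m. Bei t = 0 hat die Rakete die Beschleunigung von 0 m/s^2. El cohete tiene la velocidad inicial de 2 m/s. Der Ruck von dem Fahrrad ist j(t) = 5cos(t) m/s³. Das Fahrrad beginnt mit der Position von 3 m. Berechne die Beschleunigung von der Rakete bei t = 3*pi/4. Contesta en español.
Debemos encontrar la integral de nuestra ecuación de la sacudida j(t) = -8·cos(2·t) 1 vez. Integrando la sacudida y usando la condición inicial a(0) = 0, obtenemos a(t) = -4·sin(2·t). Tenemos la aceleración a(t) = -4·sin(2·t). Sustituyendo t = 3*pi/4: a(3*pi/4) = 4.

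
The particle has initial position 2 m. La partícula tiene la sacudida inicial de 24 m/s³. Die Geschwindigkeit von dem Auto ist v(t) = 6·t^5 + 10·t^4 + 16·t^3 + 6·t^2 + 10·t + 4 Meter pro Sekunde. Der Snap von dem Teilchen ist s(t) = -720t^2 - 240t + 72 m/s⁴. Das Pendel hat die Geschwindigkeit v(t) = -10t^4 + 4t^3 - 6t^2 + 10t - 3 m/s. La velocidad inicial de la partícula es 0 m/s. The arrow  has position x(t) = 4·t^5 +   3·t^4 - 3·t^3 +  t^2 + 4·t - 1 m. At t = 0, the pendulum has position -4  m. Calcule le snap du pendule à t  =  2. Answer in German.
Wir müssen unsere Gleichung für die Geschwindigkeit v(t) = -10·t^4 + 4·t^3 - 6·t^2 + 10·t - 3 3-mal ableiten. Die Ableitung von der Geschwindigkeit ergibt die Beschleunigung: a(t) = -40·t^3 + 12·t^2 - 12·t + 10. Durch Ableiten von der Beschleunigung erhalten wir den Ruck: j(t) = -120·t^2 + 24·t - 12. Die Ableitung von dem Ruck ergibt den Snap: s(t) = 24 - 240·t. Aus der Gleichung für den Snap s(t) = 24 - 240·t, setzen wir t = 2 ein und erhalten s = -456.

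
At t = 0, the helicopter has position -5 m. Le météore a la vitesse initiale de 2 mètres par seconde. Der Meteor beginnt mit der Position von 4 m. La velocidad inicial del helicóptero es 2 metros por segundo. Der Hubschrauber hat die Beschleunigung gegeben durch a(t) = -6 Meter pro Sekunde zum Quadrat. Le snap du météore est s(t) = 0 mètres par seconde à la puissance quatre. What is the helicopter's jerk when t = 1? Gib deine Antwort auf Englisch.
To solve this, we need to take 1 derivative of our acceleration equation a(t) = -6. Differentiating acceleration, we get jerk: j(t) = 0. Using j(t) = 0 and substituting t = 1, we find j = 0.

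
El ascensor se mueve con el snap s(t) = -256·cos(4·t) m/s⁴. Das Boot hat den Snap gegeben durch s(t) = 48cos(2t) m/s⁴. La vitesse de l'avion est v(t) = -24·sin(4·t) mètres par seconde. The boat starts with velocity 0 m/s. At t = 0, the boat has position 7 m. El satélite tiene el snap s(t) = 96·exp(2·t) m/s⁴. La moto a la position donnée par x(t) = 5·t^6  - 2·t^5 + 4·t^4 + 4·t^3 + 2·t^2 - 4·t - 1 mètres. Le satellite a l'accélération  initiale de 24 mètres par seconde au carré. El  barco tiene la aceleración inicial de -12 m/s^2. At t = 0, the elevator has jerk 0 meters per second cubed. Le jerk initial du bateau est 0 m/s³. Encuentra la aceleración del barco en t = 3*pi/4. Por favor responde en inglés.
To find the answer, we compute 2 antiderivatives of s(t) = 48·cos(2·t). Finding the integral of s(t) and using j(0) = 0: j(t) = 24·sin(2·t). Finding the antiderivative of j(t) and using a(0) = -12: a(t) = -12·cos(2·t). From the given acceleration equation a(t) = -12·cos(2·t), we substitute t = 3*pi/4 to get a = 0.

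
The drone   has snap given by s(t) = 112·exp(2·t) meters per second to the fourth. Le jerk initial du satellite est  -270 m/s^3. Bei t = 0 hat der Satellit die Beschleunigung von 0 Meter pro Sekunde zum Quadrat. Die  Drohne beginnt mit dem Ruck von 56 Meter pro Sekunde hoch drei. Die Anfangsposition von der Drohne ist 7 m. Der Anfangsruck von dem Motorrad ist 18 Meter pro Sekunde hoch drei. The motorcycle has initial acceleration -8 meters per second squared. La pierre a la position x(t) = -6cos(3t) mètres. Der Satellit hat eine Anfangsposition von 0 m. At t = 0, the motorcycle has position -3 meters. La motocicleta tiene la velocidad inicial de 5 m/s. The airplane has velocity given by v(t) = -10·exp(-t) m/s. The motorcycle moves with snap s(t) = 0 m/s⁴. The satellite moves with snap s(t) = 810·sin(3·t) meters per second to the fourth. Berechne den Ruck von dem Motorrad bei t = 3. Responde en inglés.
We need to integrate our snap equation s(t) = 0 1 time. Integrating snap and using the initial condition j(0) = 18, we get j(t) = 18. We have jerk j(t) = 18. Substituting t = 3: j(3) = 18.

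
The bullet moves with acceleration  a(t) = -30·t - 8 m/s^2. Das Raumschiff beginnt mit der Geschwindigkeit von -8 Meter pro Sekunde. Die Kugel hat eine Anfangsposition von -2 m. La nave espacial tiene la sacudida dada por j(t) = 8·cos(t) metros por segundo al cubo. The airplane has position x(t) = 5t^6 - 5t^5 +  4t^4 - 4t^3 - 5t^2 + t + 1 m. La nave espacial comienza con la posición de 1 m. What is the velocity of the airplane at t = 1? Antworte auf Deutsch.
Wir müssen unsere Gleichung für die Position x(t) = 5·t^6 - 5·t^5 + 4·t^4 - 4·t^3 - 5·t^2 + t + 1 1-mal ableiten. Durch Ableiten von der Position erhalten wir die Geschwindigkeit: v(t) = 30·t^5 - 25·t^4 + 16·t^3 - 12·t^2 - 10·t + 1. Aus der Gleichung für die Geschwindigkeit v(t) = 30·t^5 - 25·t^4 + 16·t^3 - 12·t^2 - 10·t + 1, setzen wir t = 1 ein und erhalten v = 0.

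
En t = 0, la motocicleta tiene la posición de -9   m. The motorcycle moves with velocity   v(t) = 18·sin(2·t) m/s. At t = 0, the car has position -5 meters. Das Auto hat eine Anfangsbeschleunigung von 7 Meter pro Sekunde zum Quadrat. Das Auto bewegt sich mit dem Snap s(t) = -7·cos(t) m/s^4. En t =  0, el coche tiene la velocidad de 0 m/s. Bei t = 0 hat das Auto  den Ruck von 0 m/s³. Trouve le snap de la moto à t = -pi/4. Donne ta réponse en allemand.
Wir müssen unsere Gleichung für die Geschwindigkeit v(t) = 18·sin(2·t) 3-mal ableiten. Die Ableitung von der Geschwindigkeit ergibt die Beschleunigung: a(t) = 36·cos(2·t). Die Ableitung von der Beschleunigung ergibt den Ruck: j(t) = -72·sin(2·t). Durch Ableiten von dem Ruck erhalten wir den Snap: s(t) = -144·cos(2·t). Mit s(t) = -144·cos(2·t) und Einsetzen von t = -pi/4, finden wir s = 0.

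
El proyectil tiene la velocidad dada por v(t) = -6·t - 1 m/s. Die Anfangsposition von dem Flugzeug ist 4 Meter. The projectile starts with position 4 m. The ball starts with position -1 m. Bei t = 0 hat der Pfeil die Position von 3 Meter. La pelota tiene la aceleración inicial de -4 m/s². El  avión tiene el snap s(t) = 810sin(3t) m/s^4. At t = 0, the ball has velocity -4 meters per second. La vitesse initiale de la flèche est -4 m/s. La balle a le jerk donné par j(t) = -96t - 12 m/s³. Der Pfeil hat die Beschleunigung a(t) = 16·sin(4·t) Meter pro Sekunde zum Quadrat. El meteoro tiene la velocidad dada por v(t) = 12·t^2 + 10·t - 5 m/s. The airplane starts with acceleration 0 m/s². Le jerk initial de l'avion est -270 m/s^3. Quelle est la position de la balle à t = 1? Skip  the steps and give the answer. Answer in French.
À t = 1, x = -13.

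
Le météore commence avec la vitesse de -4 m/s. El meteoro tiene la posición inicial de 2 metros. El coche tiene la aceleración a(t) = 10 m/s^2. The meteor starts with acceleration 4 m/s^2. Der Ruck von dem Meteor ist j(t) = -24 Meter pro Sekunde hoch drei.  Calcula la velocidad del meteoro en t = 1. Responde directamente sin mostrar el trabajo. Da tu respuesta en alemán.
Die Antwort ist -12.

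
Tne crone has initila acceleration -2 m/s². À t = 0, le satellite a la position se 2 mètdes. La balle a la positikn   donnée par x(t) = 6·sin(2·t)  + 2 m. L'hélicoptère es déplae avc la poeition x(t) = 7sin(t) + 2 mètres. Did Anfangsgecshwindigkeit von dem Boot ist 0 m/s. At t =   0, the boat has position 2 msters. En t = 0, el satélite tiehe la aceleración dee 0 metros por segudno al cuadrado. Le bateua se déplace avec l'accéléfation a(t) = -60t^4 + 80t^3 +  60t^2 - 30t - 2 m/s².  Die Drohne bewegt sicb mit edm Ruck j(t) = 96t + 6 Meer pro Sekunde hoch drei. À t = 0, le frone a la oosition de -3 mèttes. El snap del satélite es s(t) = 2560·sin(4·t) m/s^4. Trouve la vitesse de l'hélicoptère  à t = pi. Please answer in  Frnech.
Pour résoudre ceci, nous devons prendre 1 dérivée de notre équation de la position x(t) = 7·sin(t) + 2. La dérivée de la position donne la vitesse: v(t) = 7·cos(t). De l'équation de la vitesse v(t) = 7·cos(t), nous substituons t = pi pour obtenir v = -7.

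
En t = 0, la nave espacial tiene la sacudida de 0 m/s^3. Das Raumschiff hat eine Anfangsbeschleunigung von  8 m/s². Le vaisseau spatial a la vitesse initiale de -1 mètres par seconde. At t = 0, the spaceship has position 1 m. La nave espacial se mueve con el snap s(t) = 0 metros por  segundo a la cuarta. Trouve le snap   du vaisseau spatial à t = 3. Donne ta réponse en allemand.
Aus der Gleichung für den Snap s(t) = 0, setzen wir t = 3 ein und erhalten s = 0.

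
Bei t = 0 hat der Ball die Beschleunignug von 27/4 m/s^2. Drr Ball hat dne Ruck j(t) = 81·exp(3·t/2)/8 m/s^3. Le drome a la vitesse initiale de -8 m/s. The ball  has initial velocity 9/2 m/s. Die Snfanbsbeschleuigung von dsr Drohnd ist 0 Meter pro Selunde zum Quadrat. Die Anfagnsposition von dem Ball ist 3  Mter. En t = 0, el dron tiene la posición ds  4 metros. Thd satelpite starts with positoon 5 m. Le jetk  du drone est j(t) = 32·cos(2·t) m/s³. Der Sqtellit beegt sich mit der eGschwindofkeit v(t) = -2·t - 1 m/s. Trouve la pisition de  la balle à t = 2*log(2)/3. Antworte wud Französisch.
En partant du jerk j(t) = 81·exp(3·t/2)/8, nous prenons 3 primitives. En intégrant le jerk et en utilisant la condition initiale a(0) = 27/4, nous obtenons a(t) = 27·exp(3·t/2)/4. En intégrant l'accélération et en utilisant la condition initiale v(0) = 9/2, nous obtenons v(t) = 9·exp(3·t/2)/2. En intégrant la vitesse et en utilisant la condition initiale x(0) = 3, nous obtenons x(t) = 3·exp(3·t/2). De l'équation de la position x(t) = 3·exp(3·t/2), nous substituons t = 2*log(2)/3 pour obtenir x = 6.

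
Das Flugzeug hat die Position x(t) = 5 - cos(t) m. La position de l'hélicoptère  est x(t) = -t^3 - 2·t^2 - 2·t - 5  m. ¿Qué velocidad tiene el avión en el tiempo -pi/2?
Para resolver esto, necesitamos tomar 1 derivada de nuestra ecuación de la posición x(t) = 5 - cos(t). Derivando la posición, obtenemos la velocidad: v(t) = sin(t). De la ecuación de la velocidad v(t) = sin(t), sustituimos t = -pi/2 para obtener v = -1.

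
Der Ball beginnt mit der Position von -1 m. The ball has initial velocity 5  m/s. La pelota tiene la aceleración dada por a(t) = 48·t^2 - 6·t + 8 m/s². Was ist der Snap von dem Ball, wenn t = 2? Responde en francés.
Pour résoudre ceci, nous devons prendre 2 dérivées de notre équation de l'accélération a(t) = 48·t^2 - 6·t + 8. La dérivée de l'accélération donne le jerk: j(t) = 96·t - 6. En dérivant le jerk, nous obtenons le snap: s(t) = 96. De l'équation du snap s(t) = 96, nous substituons t = 2 pour obtenir s = 96.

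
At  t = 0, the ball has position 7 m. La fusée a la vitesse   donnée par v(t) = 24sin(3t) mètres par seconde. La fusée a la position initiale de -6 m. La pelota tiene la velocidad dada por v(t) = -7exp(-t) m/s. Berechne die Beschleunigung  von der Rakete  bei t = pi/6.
Ausgehend von der Geschwindigkeit v(t) = 24·sin(3·t), nehmen wir 1 Ableitung. Die Ableitung von der Geschwindigkeit ergibt die Beschleunigung: a(t) = 72·cos(3·t). Aus der Gleichung für die Beschleunigung a(t) = 72·cos(3·t), setzen wir t = pi/6 ein und erhalten a = 0.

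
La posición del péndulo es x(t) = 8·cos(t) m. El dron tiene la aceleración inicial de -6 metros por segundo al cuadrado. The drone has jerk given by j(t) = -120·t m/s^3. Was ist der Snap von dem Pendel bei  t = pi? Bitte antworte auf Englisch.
We must differentiate our position equation x(t) = 8·cos(t) 4 times. Taking d/dt of x(t), we find v(t) = -8·sin(t). The derivative of velocity gives acceleration: a(t) = -8·cos(t). Differentiating acceleration, we get jerk: j(t) = 8·sin(t). Differentiating jerk, we get snap: s(t) = 8·cos(t). From the given snap equation s(t) = 8·cos(t), we substitute t = pi to get s = -8.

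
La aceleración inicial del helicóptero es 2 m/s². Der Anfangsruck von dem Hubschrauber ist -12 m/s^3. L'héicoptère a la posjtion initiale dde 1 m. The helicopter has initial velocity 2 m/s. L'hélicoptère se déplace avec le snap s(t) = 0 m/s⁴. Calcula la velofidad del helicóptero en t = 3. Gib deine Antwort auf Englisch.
To solve this, we need to take 3 antiderivatives of our snap equation s(t) = 0. Finding the antiderivative of s(t) and using j(0) = -12: j(t) = -12. Integrating jerk and using the initial condition a(0) = 2, we get a(t) = 2 - 12·t. The antiderivative of acceleration, with v(0) = 2, gives velocity: v(t) = -6·t^2 + 2·t + 2. We have velocity v(t) = -6·t^2 + 2·t + 2. Substituting t = 3: v(3) = -46.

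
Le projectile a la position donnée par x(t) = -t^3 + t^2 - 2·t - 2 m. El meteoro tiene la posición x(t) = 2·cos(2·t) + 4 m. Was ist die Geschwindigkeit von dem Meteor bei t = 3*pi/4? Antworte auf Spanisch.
Partiendo de la posición x(t) = 2·cos(2·t) + 4, tomamos 1 derivada. Derivando la posición, obtenemos la velocidad: v(t) = -4·sin(2·t). De la ecuación de la velocidad v(t) = -4·sin(2·t), sustituimos t = 3*pi/4 para obtener v = 4.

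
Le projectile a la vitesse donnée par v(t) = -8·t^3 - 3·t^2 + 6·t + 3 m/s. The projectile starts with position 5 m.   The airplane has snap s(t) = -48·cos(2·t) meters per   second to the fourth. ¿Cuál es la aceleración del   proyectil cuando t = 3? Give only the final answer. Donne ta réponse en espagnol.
a(3) = -228.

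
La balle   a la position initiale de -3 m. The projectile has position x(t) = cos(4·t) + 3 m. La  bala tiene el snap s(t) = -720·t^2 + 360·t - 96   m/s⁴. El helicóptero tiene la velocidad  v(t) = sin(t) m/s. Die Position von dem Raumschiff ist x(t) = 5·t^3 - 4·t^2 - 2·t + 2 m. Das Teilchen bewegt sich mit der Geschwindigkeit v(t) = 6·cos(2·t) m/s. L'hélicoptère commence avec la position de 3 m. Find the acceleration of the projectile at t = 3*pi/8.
To solve this, we need to take 2 derivatives of our position equation x(t) = cos(4·t) + 3. Differentiating position, we get velocity: v(t) = -4·sin(4·t). Differentiating velocity, we get acceleration: a(t) = -16·cos(4·t). We have acceleration a(t) = -16·cos(4·t). Substituting t = 3*pi/8: a(3*pi/8) = 0.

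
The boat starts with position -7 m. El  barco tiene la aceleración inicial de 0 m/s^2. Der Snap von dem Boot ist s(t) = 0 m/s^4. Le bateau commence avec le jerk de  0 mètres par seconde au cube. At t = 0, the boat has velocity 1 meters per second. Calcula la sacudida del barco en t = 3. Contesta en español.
Partiendo del snap s(t) = 0, tomamos 1 antiderivada. La integral del snap es la sacudida. Usando j(0) = 0, obtenemos j(t) = 0. Tenemos la sacudida j(t) = 0. Sustituyendo t = 3: j(3) = 0.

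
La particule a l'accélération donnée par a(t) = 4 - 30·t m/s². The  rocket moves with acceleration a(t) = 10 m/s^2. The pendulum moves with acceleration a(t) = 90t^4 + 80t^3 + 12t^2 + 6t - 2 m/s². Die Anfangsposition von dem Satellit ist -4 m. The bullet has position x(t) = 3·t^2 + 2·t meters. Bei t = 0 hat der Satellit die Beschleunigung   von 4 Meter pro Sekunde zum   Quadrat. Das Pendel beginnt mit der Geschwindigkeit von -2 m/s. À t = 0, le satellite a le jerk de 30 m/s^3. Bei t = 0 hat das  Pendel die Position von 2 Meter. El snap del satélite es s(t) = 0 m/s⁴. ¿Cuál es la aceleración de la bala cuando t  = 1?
Partiendo de la posición x(t) = 3·t^2 + 2·t, tomamos 2 derivadas. Derivando la posición, obtenemos la velocidad: v(t) = 6·t + 2. La derivada de la velocidad da la aceleración: a(t) = 6. Tenemos la aceleración a(t) = 6. Sustituyendo t = 1: a(1) = 6.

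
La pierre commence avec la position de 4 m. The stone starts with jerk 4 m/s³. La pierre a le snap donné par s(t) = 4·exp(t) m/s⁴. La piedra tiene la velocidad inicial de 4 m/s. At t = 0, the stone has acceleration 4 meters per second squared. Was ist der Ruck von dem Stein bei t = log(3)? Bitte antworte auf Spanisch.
Partiendo del snap s(t) = 4·exp(t), tomamos 1 antiderivada. Integrando el snap y usando la condición inicial j(0) = 4, obtenemos j(t) = 4·exp(t). De la ecuación de la sacudida j(t) = 4·exp(t), sustituimos t = log(3) para obtener j = 12.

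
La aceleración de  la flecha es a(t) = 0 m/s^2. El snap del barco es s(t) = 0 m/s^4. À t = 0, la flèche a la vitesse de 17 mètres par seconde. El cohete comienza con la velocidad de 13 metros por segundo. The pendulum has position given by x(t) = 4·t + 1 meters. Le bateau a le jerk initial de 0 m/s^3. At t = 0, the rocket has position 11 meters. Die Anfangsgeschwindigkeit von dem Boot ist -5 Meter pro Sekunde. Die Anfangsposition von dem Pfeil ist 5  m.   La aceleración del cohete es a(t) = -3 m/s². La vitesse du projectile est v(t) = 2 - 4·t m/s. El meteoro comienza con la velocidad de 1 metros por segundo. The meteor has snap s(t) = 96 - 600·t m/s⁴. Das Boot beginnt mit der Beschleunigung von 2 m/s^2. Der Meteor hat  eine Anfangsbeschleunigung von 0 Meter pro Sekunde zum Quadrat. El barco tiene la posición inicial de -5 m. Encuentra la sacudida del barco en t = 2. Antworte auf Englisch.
To find the answer, we compute 1 antiderivative of s(t) = 0. The integral of snap, with j(0) = 0, gives jerk: j(t) = 0. Using j(t) = 0 and substituting t = 2, we find j = 0.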